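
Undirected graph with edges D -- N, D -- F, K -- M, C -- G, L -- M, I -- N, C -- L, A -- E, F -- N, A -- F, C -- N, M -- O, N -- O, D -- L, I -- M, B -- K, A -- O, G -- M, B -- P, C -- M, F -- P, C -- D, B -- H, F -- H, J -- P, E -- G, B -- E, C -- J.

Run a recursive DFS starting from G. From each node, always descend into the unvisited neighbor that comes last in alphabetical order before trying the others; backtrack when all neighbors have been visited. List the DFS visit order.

Visit G
G → M
M → O
O → N
N → I
N → F
F → P
P → J
J → C
C → L
L → D
P → B
B → K
B → H
B → E
E → A

G, M, O, N, I, F, P, J, C, L, D, B, K, H, E, A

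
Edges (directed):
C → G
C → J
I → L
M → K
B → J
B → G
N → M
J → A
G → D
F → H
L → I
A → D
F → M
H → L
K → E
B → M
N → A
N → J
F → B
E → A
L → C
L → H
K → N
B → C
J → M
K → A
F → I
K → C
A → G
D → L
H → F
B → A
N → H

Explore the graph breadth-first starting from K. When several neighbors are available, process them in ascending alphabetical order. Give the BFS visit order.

Visit K; enqueue A, C, E, N → queue [A, C, E, N]
Visit A; enqueue D, G → queue [C, E, N, D, G]
Visit C; enqueue J → queue [E, N, D, G, J]
Visit E → queue [N, D, G, J]
Visit N; enqueue H, M → queue [D, G, J, H, M]
Visit D; enqueue L → queue [G, J, H, M, L]
Visit G → queue [J, H, M, L]
Visit J → queue [H, M, L]
Visit H; enqueue F → queue [M, L, F]
Visit M → queue [L, F]
Visit L; enqueue I → queue [F, I]
Visit F; enqueue B → queue [I, B]
Visit I → queue [B]
Visit B → queue []

K, A, C, E, N, D, G, J, H, M, L, F, I, B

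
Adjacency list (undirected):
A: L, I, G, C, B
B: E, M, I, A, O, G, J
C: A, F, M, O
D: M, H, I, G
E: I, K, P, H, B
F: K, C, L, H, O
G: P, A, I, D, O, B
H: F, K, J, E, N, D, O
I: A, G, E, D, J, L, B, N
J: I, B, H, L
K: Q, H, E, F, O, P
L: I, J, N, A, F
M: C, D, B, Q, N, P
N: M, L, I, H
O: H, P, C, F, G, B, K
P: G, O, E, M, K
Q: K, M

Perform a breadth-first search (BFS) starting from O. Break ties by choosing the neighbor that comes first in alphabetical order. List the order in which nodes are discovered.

Visit O; enqueue B, C, F, G, H, K, P → queue [B, C, F, G, H, K, P]
Visit B; enqueue A, E, I, J, M → queue [C, F, G, H, K, P, A, E, I, J, M]
Visit C → queue [F, G, H, K, P, A, E, I, J, M]
Visit F; enqueue L → queue [G, H, K, P, A, E, I, J, M, L]
Visit G; enqueue D → queue [H, K, P, A, E, I, J, M, L, D]
Visit H; enqueue N → queue [K, P, A, E, I, J, M, L, D, N]
Visit K; enqueue Q → queue [P, A, E, I, J, M, L, D, N, Q]
Visit P → queue [A, E, I, J, M, L, D, N, Q]
Visit A → queue [E, I, J, M, L, D, N, Q]
Visit E → queue [I, J, M, L, D, N, Q]
Visit I → queue [J, M, L, D, N, Q]
Visit J → queue [M, L, D, N, Q]
Visit M → queue [L, D, N, Q]
Visit L → queue [D, N, Q]
Visit D → queue [N, Q]
Visit N → queue [Q]
Visit Q → queue []

O, B, C, F, G, H, K, P, A, E, I, J, M, L, D, N, Q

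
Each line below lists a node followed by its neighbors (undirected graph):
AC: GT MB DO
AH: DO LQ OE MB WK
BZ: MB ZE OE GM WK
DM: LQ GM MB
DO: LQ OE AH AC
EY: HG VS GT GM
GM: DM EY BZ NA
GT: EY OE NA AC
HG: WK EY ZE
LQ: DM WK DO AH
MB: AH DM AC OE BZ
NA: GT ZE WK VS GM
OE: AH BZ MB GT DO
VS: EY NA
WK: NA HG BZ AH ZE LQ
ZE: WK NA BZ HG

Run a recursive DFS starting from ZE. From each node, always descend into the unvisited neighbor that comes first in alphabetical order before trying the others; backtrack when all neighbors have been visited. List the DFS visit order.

ZE, BZ, GM, DM, LQ, AH, DO, AC, GT, EY, HG, WK, NA, VS, OE, MB

Visit ZE
ZE → BZ
BZ → GM
GM → DM
DM → LQ
LQ → AH
AH → DO
DO → AC
AC → GT
GT → EY
EY → HG
HG → WK
WK → NA
NA → VS
GT → OE
OE → MB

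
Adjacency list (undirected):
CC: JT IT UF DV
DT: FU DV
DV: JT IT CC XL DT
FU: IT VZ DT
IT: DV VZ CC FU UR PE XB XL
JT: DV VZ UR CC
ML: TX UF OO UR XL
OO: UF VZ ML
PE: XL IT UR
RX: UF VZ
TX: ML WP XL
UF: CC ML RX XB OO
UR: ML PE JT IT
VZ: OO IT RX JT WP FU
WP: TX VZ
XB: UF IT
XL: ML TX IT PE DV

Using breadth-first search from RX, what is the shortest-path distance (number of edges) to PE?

Level 0: RX
Level 1: UF, VZ
Level 2: CC, FU, IT, JT, ML, OO, WP, XB
Level 3: DT, DV, PE, TX, UR, XL
PE first appears at level 3.

3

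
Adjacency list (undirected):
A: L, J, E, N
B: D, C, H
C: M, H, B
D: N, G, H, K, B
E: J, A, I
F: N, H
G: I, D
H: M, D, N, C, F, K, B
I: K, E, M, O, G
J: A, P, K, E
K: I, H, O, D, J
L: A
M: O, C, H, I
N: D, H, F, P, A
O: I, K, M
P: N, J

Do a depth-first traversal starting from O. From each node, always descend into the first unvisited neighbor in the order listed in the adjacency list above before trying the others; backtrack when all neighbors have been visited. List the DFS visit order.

O -> I -> K -> H -> M -> C -> B -> D -> N -> F -> P -> J -> A -> L -> E -> G

Visit O
O → I
I → K
K → H
H → M
M → C
C → B
B → D
D → N
N → F
N → P
P → J
J → A
A → L
A → E
D → G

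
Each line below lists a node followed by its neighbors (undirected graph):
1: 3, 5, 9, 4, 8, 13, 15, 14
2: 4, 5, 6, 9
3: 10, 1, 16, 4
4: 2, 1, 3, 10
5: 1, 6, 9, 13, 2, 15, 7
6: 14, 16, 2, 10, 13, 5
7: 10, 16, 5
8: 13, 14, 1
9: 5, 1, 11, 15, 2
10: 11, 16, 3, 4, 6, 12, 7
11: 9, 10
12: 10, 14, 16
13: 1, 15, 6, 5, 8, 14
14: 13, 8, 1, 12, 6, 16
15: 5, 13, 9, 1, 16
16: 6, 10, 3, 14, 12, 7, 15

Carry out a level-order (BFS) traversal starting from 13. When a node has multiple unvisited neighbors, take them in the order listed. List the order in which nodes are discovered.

13 1 15 6 5 8 14 3 9 4 16 2 10 7 12 11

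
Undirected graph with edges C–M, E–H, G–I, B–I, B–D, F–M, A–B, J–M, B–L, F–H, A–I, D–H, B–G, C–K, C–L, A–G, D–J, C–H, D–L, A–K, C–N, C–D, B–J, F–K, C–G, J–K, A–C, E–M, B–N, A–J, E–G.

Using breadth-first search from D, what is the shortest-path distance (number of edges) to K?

2

Level 0: D
Level 1: B, C, H, J, L
Level 2: A, E, F, G, I, K, M, N
K first appears at level 2.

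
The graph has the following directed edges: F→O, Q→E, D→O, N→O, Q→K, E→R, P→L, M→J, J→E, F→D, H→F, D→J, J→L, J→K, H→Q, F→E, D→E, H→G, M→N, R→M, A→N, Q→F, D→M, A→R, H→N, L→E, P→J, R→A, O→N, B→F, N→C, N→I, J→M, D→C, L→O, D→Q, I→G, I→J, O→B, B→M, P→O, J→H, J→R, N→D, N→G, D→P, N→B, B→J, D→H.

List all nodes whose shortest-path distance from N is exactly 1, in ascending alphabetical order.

B, C, D, G, I, O

Level 0: N
Level 1: B, C, D, G, I, O
Level 2: E, F, H, J, M, P, Q
Level 3: K, L, R
Level 4: A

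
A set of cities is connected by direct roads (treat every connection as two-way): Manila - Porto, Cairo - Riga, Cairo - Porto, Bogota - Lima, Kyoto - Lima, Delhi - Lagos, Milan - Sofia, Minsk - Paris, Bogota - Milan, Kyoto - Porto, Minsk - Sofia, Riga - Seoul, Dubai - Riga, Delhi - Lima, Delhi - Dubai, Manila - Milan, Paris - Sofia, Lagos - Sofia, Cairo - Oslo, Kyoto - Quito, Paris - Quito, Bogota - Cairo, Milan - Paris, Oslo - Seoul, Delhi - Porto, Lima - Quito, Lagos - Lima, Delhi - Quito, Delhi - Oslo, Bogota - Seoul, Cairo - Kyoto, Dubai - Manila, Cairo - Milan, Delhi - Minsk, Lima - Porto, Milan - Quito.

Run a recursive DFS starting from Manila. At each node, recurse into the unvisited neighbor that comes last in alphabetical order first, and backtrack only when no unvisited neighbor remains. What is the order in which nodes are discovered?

Manila → Porto → Lima → Quito → Paris → Sofia → Minsk → Delhi → Oslo → Seoul → Riga → Dubai → Cairo → Milan → Bogota → Kyoto → Lagos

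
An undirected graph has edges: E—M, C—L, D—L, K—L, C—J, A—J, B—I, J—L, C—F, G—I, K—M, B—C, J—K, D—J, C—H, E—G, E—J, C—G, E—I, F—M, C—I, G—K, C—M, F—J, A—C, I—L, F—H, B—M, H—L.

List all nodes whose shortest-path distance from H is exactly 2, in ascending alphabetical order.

Level 0: H
Level 1: C, F, L
Level 2: A, B, D, G, I, J, K, M
Level 3: E

A, B, D, G, I, J, K, M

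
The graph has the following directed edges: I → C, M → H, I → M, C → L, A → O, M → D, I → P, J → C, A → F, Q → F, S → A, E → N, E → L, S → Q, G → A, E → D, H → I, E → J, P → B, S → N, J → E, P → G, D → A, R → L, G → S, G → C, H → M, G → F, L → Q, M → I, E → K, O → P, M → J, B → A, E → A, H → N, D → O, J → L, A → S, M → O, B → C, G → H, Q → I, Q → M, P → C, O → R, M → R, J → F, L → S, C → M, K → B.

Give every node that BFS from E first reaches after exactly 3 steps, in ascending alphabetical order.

I, M, P, R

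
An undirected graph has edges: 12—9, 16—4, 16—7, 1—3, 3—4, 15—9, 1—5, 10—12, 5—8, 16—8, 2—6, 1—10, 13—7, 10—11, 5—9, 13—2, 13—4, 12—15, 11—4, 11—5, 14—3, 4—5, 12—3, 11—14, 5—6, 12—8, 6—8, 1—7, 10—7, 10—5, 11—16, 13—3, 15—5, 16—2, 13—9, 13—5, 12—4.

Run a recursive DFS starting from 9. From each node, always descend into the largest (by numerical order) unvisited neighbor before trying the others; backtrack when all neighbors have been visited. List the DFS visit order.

Visit 9
9 → 15
15 → 12
12 → 10
10 → 11
11 → 16
16 → 8
8 → 6
6 → 5
5 → 13
13 → 7
7 → 1
1 → 3
3 → 14
3 → 4
13 → 2

9, 15, 12, 10, 11, 16, 8, 6, 5, 13, 7, 1, 3, 14, 4, 2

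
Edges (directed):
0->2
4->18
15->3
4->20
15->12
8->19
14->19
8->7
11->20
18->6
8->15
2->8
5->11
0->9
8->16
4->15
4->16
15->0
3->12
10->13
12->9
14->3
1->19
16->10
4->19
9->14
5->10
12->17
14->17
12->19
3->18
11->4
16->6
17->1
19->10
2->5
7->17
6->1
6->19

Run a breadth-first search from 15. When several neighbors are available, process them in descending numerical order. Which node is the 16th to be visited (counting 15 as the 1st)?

13

Visit 15; enqueue 12, 3, 0 → queue [12, 3, 0]
Visit 12; enqueue 19, 17, 9 → queue [3, 0, 19, 17, 9]
Visit 3; enqueue 18 → queue [0, 19, 17, 9, 18]
Visit 0; enqueue 2 → queue [19, 17, 9, 18, 2]
Visit 19; enqueue 10 → queue [17, 9, 18, 2, 10]
Visit 17; enqueue 1 → queue [9, 18, 2, 10, 1]
Visit 9; enqueue 14 → queue [18, 2, 10, 1, 14]
Visit 18; enqueue 6 → queue [2, 10, 1, 14, 6]
Visit 2; enqueue 8, 5 → queue [10, 1, 14, 6, 8, 5]
Visit 10; enqueue 13 → queue [1, 14, 6, 8, 5, 13]
Visit 1 → queue [14, 6, 8, 5, 13]
Visit 14 → queue [6, 8, 5, 13]
Visit 6 → queue [8, 5, 13]
Visit 8; enqueue 16, 7 → queue [5, 13, 16, 7]
Visit 5; enqueue 11 → queue [13, 16, 7, 11]
Visit 13 → queue [16, 7, 11]
Visit 16 → queue [7, 11]
Visit 7 → queue [11]
Visit 11; enqueue 20, 4 → queue [20, 4]
Visit 20 → queue [4]
Visit 4 → queue []

Visit order: 15, 12, 3, 0, 19, 17, 9, 18, 2, 10, 1, 14, 6, 8, 5, 13, 16, 7, 11, 20, 4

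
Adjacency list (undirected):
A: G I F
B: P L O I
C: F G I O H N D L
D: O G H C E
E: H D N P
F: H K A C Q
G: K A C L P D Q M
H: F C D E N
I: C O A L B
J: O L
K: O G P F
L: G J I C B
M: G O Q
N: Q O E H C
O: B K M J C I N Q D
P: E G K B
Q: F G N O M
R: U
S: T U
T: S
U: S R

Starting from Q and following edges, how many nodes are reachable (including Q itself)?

BFS from Q visits: Q, F, G, M, N, O, A, C, H, K, D, L, P, E, B, I, J
Reachable nodes: 17 of 21 total.

17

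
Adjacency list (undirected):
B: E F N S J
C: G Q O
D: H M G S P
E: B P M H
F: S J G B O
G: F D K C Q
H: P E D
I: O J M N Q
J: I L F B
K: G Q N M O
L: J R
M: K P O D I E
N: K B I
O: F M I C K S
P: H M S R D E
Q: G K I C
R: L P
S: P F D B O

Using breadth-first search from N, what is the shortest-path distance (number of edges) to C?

3

Level 0: N
Level 1: B, I, K
Level 2: E, F, G, J, M, O, Q, S
Level 3: C, D, H, L, P
Level 4: R
C first appears at level 3.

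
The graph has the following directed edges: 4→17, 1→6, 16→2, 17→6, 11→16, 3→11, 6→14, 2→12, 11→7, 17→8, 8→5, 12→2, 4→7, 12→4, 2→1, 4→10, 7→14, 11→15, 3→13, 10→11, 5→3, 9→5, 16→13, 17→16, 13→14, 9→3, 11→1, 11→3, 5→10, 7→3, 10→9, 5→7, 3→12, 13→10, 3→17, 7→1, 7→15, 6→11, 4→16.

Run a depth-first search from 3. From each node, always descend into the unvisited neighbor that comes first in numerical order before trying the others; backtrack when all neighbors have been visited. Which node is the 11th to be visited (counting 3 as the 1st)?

4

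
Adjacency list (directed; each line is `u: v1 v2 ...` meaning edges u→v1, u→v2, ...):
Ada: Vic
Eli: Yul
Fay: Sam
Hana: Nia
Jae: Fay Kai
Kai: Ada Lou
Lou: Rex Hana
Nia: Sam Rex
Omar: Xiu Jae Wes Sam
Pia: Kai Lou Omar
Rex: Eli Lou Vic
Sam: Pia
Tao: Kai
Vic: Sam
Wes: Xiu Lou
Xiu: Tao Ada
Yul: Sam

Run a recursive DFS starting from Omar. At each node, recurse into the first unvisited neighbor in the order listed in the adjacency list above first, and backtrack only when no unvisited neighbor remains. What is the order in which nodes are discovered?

Visit Omar
Omar → Xiu
Xiu → Tao
Tao → Kai
Kai → Ada
Ada → Vic
Vic → Sam
Sam → Pia
Pia → Lou
Lou → Rex
Rex → Eli
Eli → Yul
Lou → Hana
Hana → Nia
Omar → Jae
Jae → Fay
Omar → Wes

Omar, Xiu, Tao, Kai, Ada, Vic, Sam, Pia, Lou, Rex, Eli, Yul, Hana, Nia, Jae, Fay, Wes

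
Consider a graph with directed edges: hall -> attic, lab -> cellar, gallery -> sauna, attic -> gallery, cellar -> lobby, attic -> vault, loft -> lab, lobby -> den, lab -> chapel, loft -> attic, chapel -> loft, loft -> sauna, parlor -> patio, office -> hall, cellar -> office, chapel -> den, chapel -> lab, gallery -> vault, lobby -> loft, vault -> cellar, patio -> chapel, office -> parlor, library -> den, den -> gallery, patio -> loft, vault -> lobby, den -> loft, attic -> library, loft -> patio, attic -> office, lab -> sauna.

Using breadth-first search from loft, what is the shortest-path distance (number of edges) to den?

3

Level 0: loft
Level 1: attic, lab, patio, sauna
Level 2: cellar, chapel, gallery, library, office, vault
Level 3: den, hall, lobby, parlor
den first appears at level 3.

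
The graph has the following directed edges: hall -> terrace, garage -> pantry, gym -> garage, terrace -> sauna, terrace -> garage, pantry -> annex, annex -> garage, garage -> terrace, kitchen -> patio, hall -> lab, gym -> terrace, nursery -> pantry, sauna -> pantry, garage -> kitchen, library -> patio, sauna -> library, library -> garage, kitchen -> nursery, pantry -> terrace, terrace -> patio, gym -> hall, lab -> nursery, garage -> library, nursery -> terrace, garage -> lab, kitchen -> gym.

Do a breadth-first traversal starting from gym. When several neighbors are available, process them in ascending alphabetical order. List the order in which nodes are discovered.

gym, garage, hall, terrace, kitchen, lab, library, pantry, patio, sauna, nursery, annex

Visit gym; enqueue garage, hall, terrace → queue [garage, hall, terrace]
Visit garage; enqueue kitchen, lab, library, pantry → queue [hall, terrace, kitchen, lab, library, pantry]
Visit hall → queue [terrace, kitchen, lab, library, pantry]
Visit terrace; enqueue patio, sauna → queue [kitchen, lab, library, pantry, patio, sauna]
Visit kitchen; enqueue nursery → queue [lab, library, pantry, patio, sauna, nursery]
Visit lab → queue [library, pantry, patio, sauna, nursery]
Visit library → queue [pantry, patio, sauna, nursery]
Visit pantry; enqueue annex → queue [patio, sauna, nursery, annex]
Visit patio → queue [sauna, nursery, annex]
Visit sauna → queue [nursery, annex]
Visit nursery → queue [annex]
Visit annex → queue []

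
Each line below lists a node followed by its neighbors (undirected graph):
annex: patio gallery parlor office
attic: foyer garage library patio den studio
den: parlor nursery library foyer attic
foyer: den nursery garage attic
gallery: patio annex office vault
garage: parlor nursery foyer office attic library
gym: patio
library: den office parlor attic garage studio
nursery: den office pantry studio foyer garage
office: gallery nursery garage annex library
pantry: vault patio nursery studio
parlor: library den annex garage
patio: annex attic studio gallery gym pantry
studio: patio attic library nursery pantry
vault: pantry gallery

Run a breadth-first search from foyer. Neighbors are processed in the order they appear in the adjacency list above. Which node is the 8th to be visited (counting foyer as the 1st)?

office

Visit foyer; enqueue den, nursery, garage, attic → queue [den, nursery, garage, attic]
Visit den; enqueue parlor, library → queue [nursery, garage, attic, parlor, library]
Visit nursery; enqueue office, pantry, studio → queue [garage, attic, parlor, library, office, pantry, studio]
Visit garage → queue [attic, parlor, library, office, pantry, studio]
Visit attic; enqueue patio → queue [parlor, library, office, pantry, studio, patio]
Visit parlor; enqueue annex → queue [library, office, pantry, studio, patio, annex]
Visit library → queue [office, pantry, studio, patio, annex]
Visit office; enqueue gallery → queue [pantry, studio, patio, annex, gallery]
Visit pantry; enqueue vault → queue [studio, patio, annex, gallery, vault]
Visit studio → queue [patio, annex, gallery, vault]
Visit patio; enqueue gym → queue [annex, gallery, vault, gym]
Visit annex → queue [gallery, vault, gym]
Visit gallery → queue [vault, gym]
Visit vault → queue [gym]
Visit gym → queue []

Visit order: foyer, den, nursery, garage, attic, parlor, library, office, pantry, studio, patio, annex, gallery, vault, gym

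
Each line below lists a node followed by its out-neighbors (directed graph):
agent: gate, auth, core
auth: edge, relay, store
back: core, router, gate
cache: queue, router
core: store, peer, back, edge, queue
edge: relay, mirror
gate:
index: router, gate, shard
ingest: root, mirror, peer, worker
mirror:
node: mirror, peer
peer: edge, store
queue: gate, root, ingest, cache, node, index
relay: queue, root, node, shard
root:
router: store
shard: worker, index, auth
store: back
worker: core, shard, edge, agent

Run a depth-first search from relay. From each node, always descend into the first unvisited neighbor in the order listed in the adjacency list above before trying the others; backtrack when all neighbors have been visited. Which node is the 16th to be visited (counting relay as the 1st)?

auth

Visit relay
relay → queue
queue → gate
queue → root
queue → ingest
ingest → mirror
ingest → peer
peer → edge
peer → store
store → back
back → core
back → router
ingest → worker
worker → shard
shard → index
shard → auth
worker → agent
queue → cache
queue → node

Visit order: relay, queue, gate, root, ingest, mirror, peer, edge, store, back, core, router, worker, shard, index, auth, agent, cache, node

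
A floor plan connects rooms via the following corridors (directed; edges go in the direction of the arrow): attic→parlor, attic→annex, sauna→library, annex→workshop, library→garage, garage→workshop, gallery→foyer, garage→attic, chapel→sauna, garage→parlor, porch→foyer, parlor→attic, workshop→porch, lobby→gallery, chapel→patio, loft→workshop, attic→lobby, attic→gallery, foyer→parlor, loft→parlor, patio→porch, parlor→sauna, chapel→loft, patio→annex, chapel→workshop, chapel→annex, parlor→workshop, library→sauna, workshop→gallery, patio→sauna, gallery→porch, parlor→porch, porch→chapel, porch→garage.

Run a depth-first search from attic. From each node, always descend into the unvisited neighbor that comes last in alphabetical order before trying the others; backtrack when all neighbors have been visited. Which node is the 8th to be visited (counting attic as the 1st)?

sauna

Visit attic
attic → parlor
parlor → workshop
workshop → porch
porch → garage
porch → foyer
porch → chapel
chapel → sauna
sauna → library
chapel → patio
patio → annex
chapel → loft
workshop → gallery
attic → lobby

Visit order: attic, parlor, workshop, porch, garage, foyer, chapel, sauna, library, patio, annex, loft, gallery, lobby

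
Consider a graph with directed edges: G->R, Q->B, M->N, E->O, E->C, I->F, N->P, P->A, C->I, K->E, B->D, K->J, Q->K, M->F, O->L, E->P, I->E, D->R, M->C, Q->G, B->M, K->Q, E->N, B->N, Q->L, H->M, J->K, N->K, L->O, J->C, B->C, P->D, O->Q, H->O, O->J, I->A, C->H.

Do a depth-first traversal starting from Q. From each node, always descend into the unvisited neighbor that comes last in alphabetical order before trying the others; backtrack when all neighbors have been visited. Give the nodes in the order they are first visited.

Visit Q
Q → L
L → O
O → J
J → K
K → E
E → P
P → D
D → R
P → A
E → N
E → C
C → I
I → F
C → H
H → M
Q → G
Q → B

Q, L, O, J, K, E, P, D, R, A, N, C, I, F, H, M, G, B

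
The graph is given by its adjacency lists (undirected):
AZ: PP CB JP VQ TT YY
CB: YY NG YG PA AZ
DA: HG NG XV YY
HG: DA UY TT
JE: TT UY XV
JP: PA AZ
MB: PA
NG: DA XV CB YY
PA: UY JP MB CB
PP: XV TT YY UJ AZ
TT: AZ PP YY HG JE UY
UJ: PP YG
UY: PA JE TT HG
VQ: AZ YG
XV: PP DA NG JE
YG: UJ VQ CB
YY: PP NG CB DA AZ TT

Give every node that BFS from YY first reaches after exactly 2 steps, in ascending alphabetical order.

Level 0: YY
Level 1: AZ, CB, DA, NG, PP, TT
Level 2: HG, JE, JP, PA, UJ, UY, VQ, XV, YG
Level 3: MB

HG, JE, JP, PA, UJ, UY, VQ, XV, YG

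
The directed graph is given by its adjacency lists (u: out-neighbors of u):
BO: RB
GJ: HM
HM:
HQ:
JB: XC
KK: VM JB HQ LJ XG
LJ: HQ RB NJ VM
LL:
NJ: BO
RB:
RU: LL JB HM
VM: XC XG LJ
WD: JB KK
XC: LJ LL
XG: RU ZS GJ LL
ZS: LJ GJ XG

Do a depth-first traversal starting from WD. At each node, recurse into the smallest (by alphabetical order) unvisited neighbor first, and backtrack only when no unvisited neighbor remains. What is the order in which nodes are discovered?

Visit WD
WD → JB
JB → XC
XC → LJ
LJ → HQ
LJ → NJ
NJ → BO
BO → RB
LJ → VM
VM → XG
XG → GJ
GJ → HM
XG → LL
XG → RU
XG → ZS
WD → KK

WD, JB, XC, LJ, HQ, NJ, BO, RB, VM, XG, GJ, HM, LL, RU, ZS, KK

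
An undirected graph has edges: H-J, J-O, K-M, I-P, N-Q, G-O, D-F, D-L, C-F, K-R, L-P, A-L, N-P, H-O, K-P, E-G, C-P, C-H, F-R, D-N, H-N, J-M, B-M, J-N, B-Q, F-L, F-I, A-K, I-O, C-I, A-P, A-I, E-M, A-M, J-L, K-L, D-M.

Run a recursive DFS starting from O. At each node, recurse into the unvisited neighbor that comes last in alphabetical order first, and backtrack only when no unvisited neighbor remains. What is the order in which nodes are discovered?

Visit O
O → J
J → N
N → Q
Q → B
B → M
M → K
K → R
R → F
F → L
L → P
P → I
I → C
C → H
I → A
L → D
M → E
E → G

O -> J -> N -> Q -> B -> M -> K -> R -> F -> L -> P -> I -> C -> H -> A -> D -> E -> G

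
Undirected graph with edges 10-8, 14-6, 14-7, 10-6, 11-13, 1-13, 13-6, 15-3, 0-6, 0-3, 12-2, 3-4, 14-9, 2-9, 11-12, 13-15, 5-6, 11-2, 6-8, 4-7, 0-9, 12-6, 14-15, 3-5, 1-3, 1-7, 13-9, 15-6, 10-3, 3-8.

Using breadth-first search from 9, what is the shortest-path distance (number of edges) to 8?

Level 0: 9
Level 1: 0, 2, 13, 14
Level 2: 1, 3, 6, 7, 11, 12, 15
Level 3: 4, 5, 8, 10
8 first appears at level 3.

3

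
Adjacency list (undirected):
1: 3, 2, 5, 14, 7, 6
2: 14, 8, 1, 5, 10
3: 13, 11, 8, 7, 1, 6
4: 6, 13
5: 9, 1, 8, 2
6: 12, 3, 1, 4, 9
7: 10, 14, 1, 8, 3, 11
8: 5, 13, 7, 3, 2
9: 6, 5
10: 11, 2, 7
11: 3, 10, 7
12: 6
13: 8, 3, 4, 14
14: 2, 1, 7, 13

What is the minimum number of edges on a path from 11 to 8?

Level 0: 11
Level 1: 3, 7, 10
Level 2: 1, 2, 6, 8, 13, 14
Level 3: 4, 5, 9, 12
8 first appears at level 2.

2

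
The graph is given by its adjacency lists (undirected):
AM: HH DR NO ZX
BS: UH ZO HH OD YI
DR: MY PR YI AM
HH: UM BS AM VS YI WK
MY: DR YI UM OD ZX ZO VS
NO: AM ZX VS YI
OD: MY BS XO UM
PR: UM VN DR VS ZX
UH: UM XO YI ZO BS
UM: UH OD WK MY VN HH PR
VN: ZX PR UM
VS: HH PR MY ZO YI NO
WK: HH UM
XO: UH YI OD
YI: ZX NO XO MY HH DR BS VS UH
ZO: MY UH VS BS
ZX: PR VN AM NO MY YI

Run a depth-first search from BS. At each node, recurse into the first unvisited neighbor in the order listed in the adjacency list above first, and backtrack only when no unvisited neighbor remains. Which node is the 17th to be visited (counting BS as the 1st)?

Visit BS
BS → UH
UH → UM
UM → OD
OD → MY
MY → DR
DR → PR
PR → VN
VN → ZX
ZX → AM
AM → HH
HH → VS
VS → ZO
VS → YI
YI → NO
YI → XO
HH → WK

Visit order: BS, UH, UM, OD, MY, DR, PR, VN, ZX, AM, HH, VS, ZO, YI, NO, XO, WK

WK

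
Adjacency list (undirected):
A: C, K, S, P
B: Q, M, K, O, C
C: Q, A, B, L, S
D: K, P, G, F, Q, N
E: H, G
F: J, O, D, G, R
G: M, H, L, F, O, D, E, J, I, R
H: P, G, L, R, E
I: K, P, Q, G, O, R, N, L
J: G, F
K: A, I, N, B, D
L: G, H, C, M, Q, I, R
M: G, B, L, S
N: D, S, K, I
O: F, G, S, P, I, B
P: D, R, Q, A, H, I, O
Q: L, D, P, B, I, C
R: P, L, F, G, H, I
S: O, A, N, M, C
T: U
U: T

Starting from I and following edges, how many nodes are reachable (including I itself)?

BFS from I visits: I, G, K, L, N, O, P, Q, R, D, E, F, H, J, M, A, B, C, S
Reachable nodes: 19 of 21 total.

19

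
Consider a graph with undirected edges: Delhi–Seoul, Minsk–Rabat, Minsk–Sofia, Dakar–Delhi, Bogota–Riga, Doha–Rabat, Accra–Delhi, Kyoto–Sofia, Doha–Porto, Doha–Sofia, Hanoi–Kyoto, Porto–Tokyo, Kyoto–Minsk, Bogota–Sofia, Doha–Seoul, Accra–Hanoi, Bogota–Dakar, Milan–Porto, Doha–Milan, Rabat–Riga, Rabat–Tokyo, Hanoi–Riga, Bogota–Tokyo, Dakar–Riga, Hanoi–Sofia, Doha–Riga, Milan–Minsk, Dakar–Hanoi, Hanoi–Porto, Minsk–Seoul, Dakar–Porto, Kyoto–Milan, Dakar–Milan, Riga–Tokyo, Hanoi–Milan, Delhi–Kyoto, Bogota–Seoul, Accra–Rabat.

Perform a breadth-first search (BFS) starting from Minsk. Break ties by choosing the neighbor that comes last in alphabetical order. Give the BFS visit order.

Visit Minsk; enqueue Sofia, Seoul, Rabat, Milan, Kyoto → queue [Sofia, Seoul, Rabat, Milan, Kyoto]
Visit Sofia; enqueue Hanoi, Doha, Bogota → queue [Seoul, Rabat, Milan, Kyoto, Hanoi, Doha, Bogota]
Visit Seoul; enqueue Delhi → queue [Rabat, Milan, Kyoto, Hanoi, Doha, Bogota, Delhi]
Visit Rabat; enqueue Tokyo, Riga, Accra → queue [Milan, Kyoto, Hanoi, Doha, Bogota, Delhi, Tokyo, Riga, Accra]
Visit Milan; enqueue Porto, Dakar → queue [Kyoto, Hanoi, Doha, Bogota, Delhi, Tokyo, Riga, Accra, Porto, Dakar]
Visit Kyoto → queue [Hanoi, Doha, Bogota, Delhi, Tokyo, Riga, Accra, Porto, Dakar]
Visit Hanoi → queue [Doha, Bogota, Delhi, Tokyo, Riga, Accra, Porto, Dakar]
Visit Doha → queue [Bogota, Delhi, Tokyo, Riga, Accra, Porto, Dakar]
Visit Bogota → queue [Delhi, Tokyo, Riga, Accra, Porto, Dakar]
Visit Delhi → queue [Tokyo, Riga, Accra, Porto, Dakar]
Visit Tokyo → queue [Riga, Accra, Porto, Dakar]
Visit Riga → queue [Accra, Porto, Dakar]
Visit Accra → queue [Porto, Dakar]
Visit Porto → queue [Dakar]
Visit Dakar → queue []

Minsk → Sofia → Seoul → Rabat → Milan → Kyoto → Hanoi → Doha → Bogota → Delhi → Tokyo → Riga → Accra → Porto → Dakar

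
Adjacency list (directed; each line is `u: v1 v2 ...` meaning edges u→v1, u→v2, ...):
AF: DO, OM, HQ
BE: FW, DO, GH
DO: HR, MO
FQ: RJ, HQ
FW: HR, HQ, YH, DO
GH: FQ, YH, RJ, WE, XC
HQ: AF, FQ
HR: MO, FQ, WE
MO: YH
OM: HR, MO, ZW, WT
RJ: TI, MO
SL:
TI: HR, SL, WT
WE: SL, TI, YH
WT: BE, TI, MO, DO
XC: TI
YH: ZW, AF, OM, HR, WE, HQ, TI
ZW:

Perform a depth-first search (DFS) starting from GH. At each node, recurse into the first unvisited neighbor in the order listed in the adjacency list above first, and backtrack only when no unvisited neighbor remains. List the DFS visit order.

Visit GH
GH → FQ
FQ → RJ
RJ → TI
TI → HR
HR → MO
MO → YH
YH → ZW
YH → AF
AF → DO
AF → OM
OM → WT
WT → BE
BE → FW
FW → HQ
YH → WE
WE → SL
GH → XC

GH -> FQ -> RJ -> TI -> HR -> MO -> YH -> ZW -> AF -> DO -> OM -> WT -> BE -> FW -> HQ -> WE -> SL -> XC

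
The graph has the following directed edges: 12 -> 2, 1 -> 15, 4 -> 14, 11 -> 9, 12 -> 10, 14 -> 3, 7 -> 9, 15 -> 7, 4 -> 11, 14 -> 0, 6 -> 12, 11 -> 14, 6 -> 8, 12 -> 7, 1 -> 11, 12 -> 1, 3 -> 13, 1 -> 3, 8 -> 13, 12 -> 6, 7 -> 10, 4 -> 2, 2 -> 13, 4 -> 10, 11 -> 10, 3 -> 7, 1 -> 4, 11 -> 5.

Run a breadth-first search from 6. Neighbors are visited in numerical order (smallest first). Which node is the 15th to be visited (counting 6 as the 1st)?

Visit 6; enqueue 8, 12 → queue [8, 12]
Visit 8; enqueue 13 → queue [12, 13]
Visit 12; enqueue 1, 2, 7, 10 → queue [13, 1, 2, 7, 10]
Visit 13 → queue [1, 2, 7, 10]
Visit 1; enqueue 3, 4, 11, 15 → queue [2, 7, 10, 3, 4, 11, 15]
Visit 2 → queue [7, 10, 3, 4, 11, 15]
Visit 7; enqueue 9 → queue [10, 3, 4, 11, 15, 9]
Visit 10 → queue [3, 4, 11, 15, 9]
Visit 3 → queue [4, 11, 15, 9]
Visit 4; enqueue 14 → queue [11, 15, 9, 14]
Visit 11; enqueue 5 → queue [15, 9, 14, 5]
Visit 15 → queue [9, 14, 5]
Visit 9 → queue [14, 5]
Visit 14; enqueue 0 → queue [5, 0]
Visit 5 → queue [0]
Visit 0 → queue []

Visit order: 6, 8, 12, 13, 1, 2, 7, 10, 3, 4, 11, 15, 9, 14, 5, 0

5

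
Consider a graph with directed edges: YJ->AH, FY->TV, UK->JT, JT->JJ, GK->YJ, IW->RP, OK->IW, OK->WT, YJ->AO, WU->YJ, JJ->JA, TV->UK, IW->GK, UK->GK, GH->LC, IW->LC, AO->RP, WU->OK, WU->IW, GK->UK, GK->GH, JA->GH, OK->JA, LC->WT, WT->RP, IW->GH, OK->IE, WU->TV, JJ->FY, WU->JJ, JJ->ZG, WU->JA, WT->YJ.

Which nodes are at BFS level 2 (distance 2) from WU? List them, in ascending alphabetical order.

Level 0: WU
Level 1: IW, JA, JJ, OK, TV, YJ
Level 2: AH, AO, FY, GH, GK, IE, LC, RP, UK, WT, ZG
Level 3: JT

AH, AO, FY, GH, GK, IE, LC, RP, UK, WT, ZG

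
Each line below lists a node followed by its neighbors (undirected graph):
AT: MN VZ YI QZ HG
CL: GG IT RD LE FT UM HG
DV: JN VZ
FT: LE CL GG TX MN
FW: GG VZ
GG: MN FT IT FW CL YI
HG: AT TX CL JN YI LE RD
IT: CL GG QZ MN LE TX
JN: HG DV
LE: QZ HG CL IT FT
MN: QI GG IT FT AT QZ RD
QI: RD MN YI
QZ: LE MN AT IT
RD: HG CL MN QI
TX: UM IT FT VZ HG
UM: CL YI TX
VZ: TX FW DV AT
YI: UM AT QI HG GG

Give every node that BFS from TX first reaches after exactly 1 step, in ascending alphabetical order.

Level 0: TX
Level 1: FT, HG, IT, UM, VZ
Level 2: AT, CL, DV, FW, GG, JN, LE, MN, QZ, RD, YI
Level 3: QI

FT, HG, IT, UM, VZ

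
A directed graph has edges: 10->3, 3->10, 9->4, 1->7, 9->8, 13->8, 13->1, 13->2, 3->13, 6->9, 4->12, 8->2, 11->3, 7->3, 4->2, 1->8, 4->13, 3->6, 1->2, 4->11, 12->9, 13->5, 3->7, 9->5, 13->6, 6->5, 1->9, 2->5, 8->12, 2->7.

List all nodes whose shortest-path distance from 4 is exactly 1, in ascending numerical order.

2, 11, 12, 13

Level 0: 4
Level 1: 2, 11, 12, 13
Level 2: 1, 3, 5, 6, 7, 8, 9
Level 3: 10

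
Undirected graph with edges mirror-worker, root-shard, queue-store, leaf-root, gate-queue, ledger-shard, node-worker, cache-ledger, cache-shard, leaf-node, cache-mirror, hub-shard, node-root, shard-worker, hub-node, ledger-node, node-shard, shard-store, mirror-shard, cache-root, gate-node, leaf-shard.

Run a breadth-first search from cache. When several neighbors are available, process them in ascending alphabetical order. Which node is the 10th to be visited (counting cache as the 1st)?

store

Visit cache; enqueue ledger, mirror, root, shard → queue [ledger, mirror, root, shard]
Visit ledger; enqueue node → queue [mirror, root, shard, node]
Visit mirror; enqueue worker → queue [root, shard, node, worker]
Visit root; enqueue leaf → queue [shard, node, worker, leaf]
Visit shard; enqueue hub, store → queue [node, worker, leaf, hub, store]
Visit node; enqueue gate → queue [worker, leaf, hub, store, gate]
Visit worker → queue [leaf, hub, store, gate]
Visit leaf → queue [hub, store, gate]
Visit hub → queue [store, gate]
Visit store; enqueue queue → queue [gate, queue]
Visit gate → queue [queue]
Visit queue → queue []

Visit order: cache, ledger, mirror, root, shard, node, worker, leaf, hub, store, gate, queue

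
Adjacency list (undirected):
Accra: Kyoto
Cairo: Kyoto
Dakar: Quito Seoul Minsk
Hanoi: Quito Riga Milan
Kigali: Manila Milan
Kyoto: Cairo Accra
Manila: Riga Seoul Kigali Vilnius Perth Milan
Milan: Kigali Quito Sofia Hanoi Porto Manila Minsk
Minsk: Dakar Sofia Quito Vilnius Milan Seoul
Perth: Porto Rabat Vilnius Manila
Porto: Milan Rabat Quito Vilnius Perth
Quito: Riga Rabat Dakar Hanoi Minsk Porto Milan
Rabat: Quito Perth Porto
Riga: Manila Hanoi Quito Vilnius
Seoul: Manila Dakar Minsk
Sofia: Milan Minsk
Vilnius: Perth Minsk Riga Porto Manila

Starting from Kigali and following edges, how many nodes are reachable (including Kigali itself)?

14

BFS from Kigali visits: Kigali, Manila, Milan, Riga, Seoul, Vilnius, Perth, Quito, Sofia, Hanoi, Porto, Minsk, Dakar, Rabat
Reachable nodes: 14 of 17 total.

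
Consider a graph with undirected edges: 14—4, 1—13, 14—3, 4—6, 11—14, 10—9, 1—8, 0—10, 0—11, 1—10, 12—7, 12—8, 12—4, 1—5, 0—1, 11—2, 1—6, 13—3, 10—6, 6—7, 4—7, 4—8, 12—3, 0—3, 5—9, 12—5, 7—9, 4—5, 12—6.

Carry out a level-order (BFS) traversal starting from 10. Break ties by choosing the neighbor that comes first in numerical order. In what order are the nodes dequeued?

10, 0, 1, 6, 9, 3, 11, 5, 8, 13, 4, 7, 12, 14, 2

Visit 10; enqueue 0, 1, 6, 9 → queue [0, 1, 6, 9]
Visit 0; enqueue 3, 11 → queue [1, 6, 9, 3, 11]
Visit 1; enqueue 5, 8, 13 → queue [6, 9, 3, 11, 5, 8, 13]
Visit 6; enqueue 4, 7, 12 → queue [9, 3, 11, 5, 8, 13, 4, 7, 12]
Visit 9 → queue [3, 11, 5, 8, 13, 4, 7, 12]
Visit 3; enqueue 14 → queue [11, 5, 8, 13, 4, 7, 12, 14]
Visit 11; enqueue 2 → queue [5, 8, 13, 4, 7, 12, 14, 2]
Visit 5 → queue [8, 13, 4, 7, 12, 14, 2]
Visit 8 → queue [13, 4, 7, 12, 14, 2]
Visit 13 → queue [4, 7, 12, 14, 2]
Visit 4 → queue [7, 12, 14, 2]
Visit 7 → queue [12, 14, 2]
Visit 12 → queue [14, 2]
Visit 14 → queue [2]
Visit 2 → queue []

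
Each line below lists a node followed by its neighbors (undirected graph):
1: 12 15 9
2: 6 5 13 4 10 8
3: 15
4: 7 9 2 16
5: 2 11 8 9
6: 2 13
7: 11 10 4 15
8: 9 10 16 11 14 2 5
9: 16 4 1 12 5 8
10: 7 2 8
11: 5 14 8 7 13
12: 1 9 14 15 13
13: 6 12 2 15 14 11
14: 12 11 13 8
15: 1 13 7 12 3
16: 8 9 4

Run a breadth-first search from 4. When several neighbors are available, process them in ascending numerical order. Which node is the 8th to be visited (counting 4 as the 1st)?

8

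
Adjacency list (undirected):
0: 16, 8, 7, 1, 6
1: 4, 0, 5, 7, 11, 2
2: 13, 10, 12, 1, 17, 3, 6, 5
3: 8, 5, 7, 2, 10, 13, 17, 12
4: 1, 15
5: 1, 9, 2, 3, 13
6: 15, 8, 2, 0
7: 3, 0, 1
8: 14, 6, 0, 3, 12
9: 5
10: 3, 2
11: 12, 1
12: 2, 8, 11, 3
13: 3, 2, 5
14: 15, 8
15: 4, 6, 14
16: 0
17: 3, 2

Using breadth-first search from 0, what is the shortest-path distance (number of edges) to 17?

Level 0: 0
Level 1: 1, 6, 7, 8, 16
Level 2: 2, 3, 4, 5, 11, 12, 14, 15
Level 3: 9, 10, 13, 17
17 first appears at level 3.

3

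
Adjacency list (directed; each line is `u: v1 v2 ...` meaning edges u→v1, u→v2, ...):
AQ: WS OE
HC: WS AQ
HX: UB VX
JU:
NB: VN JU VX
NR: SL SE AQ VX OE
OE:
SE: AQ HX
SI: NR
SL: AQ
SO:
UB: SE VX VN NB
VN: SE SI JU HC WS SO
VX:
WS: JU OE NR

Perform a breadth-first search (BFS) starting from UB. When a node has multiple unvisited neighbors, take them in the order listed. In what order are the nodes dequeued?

UB, SE, VX, VN, NB, AQ, HX, SI, JU, HC, WS, SO, OE, NR, SL

Visit UB; enqueue SE, VX, VN, NB → queue [SE, VX, VN, NB]
Visit SE; enqueue AQ, HX → queue [VX, VN, NB, AQ, HX]
Visit VX → queue [VN, NB, AQ, HX]
Visit VN; enqueue SI, JU, HC, WS, SO → queue [NB, AQ, HX, SI, JU, HC, WS, SO]
Visit NB → queue [AQ, HX, SI, JU, HC, WS, SO]
Visit AQ; enqueue OE → queue [HX, SI, JU, HC, WS, SO, OE]
Visit HX → queue [SI, JU, HC, WS, SO, OE]
Visit SI; enqueue NR → queue [JU, HC, WS, SO, OE, NR]
Visit JU → queue [HC, WS, SO, OE, NR]
Visit HC → queue [WS, SO, OE, NR]
Visit WS → queue [SO, OE, NR]
Visit SO → queue [OE, NR]
Visit OE → queue [NR]
Visit NR; enqueue SL → queue [SL]
Visit SL → queue []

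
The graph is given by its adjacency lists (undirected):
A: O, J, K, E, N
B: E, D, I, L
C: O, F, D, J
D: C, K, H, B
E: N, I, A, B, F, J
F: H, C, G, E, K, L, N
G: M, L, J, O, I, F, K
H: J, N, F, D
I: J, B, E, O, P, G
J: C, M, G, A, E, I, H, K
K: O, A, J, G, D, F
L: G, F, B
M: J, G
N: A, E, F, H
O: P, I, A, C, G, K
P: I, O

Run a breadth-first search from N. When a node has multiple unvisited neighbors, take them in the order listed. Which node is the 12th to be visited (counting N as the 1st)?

G

Visit N; enqueue A, E, F, H → queue [A, E, F, H]
Visit A; enqueue O, J, K → queue [E, F, H, O, J, K]
Visit E; enqueue I, B → queue [F, H, O, J, K, I, B]
Visit F; enqueue C, G, L → queue [H, O, J, K, I, B, C, G, L]
Visit H; enqueue D → queue [O, J, K, I, B, C, G, L, D]
Visit O; enqueue P → queue [J, K, I, B, C, G, L, D, P]
Visit J; enqueue M → queue [K, I, B, C, G, L, D, P, M]
Visit K → queue [I, B, C, G, L, D, P, M]
Visit I → queue [B, C, G, L, D, P, M]
Visit B → queue [C, G, L, D, P, M]
Visit C → queue [G, L, D, P, M]
Visit G → queue [L, D, P, M]
Visit L → queue [D, P, M]
Visit D → queue [P, M]
Visit P → queue [M]
Visit M → queue []

Visit order: N, A, E, F, H, O, J, K, I, B, C, G, L, D, P, M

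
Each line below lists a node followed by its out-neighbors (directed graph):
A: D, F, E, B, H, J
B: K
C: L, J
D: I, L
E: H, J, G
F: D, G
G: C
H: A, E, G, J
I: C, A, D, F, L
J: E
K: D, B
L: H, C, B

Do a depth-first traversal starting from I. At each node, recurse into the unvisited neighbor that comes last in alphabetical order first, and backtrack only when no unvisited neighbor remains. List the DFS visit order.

I → L → H → J → E → G → C → A → F → D → B → K

Visit I
I → L
L → H
H → J
J → E
E → G
G → C
H → A
A → F
F → D
A → B
B → K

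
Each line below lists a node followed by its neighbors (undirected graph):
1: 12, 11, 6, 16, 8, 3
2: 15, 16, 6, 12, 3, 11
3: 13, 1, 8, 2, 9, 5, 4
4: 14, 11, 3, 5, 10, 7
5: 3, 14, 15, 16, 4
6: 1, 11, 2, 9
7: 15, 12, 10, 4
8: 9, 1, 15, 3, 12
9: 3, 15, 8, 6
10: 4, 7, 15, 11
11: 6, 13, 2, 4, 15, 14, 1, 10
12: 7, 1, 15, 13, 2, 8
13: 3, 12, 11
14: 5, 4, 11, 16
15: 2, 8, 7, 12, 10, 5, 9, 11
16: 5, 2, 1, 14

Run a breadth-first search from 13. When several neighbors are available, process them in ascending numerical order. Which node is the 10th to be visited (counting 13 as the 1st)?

9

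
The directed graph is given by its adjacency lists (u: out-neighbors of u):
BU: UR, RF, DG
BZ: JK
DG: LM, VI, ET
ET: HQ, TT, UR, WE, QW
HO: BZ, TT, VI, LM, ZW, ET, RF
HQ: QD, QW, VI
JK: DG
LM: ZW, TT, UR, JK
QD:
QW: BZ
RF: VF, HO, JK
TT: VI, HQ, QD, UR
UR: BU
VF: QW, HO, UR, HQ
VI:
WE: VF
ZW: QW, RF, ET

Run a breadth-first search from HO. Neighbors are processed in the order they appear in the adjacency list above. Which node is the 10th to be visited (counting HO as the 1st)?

HQ

Visit HO; enqueue BZ, TT, VI, LM, ZW, ET, RF → queue [BZ, TT, VI, LM, ZW, ET, RF]
Visit BZ; enqueue JK → queue [TT, VI, LM, ZW, ET, RF, JK]
Visit TT; enqueue HQ, QD, UR → queue [VI, LM, ZW, ET, RF, JK, HQ, QD, UR]
Visit VI → queue [LM, ZW, ET, RF, JK, HQ, QD, UR]
Visit LM → queue [ZW, ET, RF, JK, HQ, QD, UR]
Visit ZW; enqueue QW → queue [ET, RF, JK, HQ, QD, UR, QW]
Visit ET; enqueue WE → queue [RF, JK, HQ, QD, UR, QW, WE]
Visit RF; enqueue VF → queue [JK, HQ, QD, UR, QW, WE, VF]
Visit JK; enqueue DG → queue [HQ, QD, UR, QW, WE, VF, DG]
Visit HQ → queue [QD, UR, QW, WE, VF, DG]
Visit QD → queue [UR, QW, WE, VF, DG]
Visit UR; enqueue BU → queue [QW, WE, VF, DG, BU]
Visit QW → queue [WE, VF, DG, BU]
Visit WE → queue [VF, DG, BU]
Visit VF → queue [DG, BU]
Visit DG → queue [BU]
Visit BU → queue []

Visit order: HO, BZ, TT, VI, LM, ZW, ET, RF, JK, HQ, QD, UR, QW, WE, VF, DG, BU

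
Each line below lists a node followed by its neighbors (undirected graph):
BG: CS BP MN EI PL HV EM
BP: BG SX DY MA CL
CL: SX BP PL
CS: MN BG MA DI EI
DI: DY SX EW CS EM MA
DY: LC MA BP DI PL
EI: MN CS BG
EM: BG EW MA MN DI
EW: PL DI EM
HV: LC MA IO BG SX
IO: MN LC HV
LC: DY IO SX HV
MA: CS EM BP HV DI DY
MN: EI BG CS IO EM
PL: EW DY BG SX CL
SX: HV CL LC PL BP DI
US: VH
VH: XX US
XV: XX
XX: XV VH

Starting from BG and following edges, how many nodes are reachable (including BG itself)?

16

BFS from BG visits: BG, PL, MN, HV, EM, EI, CS, BP, SX, EW, DY, CL, IO, MA, LC, DI
Reachable nodes: 16 of 20 total.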